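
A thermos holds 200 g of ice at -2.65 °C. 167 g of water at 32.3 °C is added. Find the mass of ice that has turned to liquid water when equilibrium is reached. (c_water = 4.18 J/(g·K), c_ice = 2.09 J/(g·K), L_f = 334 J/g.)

Cooling the water to 0 °C releases 167·4.18·32.3 = 22547 J.
Of that, 200·2.09·2.65 = 1107.7 J goes to bring the ice to 0 °C, leaving 21440 J.
To melt every bit of ice: 200·334 = 66800 J.
Since 21440 < 66800 J, not all the ice melts; equilibrium is at 0 °C.
m_melt = 21440 / L_f = 64.19 g.

m_melted ≈ 64.2 g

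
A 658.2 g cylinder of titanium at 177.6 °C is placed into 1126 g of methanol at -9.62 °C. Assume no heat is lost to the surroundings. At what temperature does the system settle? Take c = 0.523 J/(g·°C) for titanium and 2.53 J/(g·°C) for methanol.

T_f ≈ 10.6 °C

Setting the total heat transfer to zero:
658.2·0.523·(T − 177.6) + 1126·2.53·(T − (-9.62)) = 0
344.24(T − 177.6) + 2848.8(T − (-9.62)) = 0
(344.24 + 2848.8) T = 344.24·177.6 + 2848.8·(-9.62)
T = 33732/3193 ≈ 10.56 °C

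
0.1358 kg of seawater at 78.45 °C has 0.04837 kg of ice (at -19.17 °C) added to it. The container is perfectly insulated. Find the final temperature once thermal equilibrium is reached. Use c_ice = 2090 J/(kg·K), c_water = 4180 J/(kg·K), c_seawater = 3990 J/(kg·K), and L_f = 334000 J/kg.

T_f ≈ 32.8 °C

Taking heat into each body as positive, Σ m c ΔT = 0:
warm ice to 0 °C: 0.04837·2090·(0 − (-19.17)) = 1938
  melt ice: 0.04837·334000 = 16156
  meltwater 0→T: 0.04837·4180·T = 202.19 T
  seawater cools: 0.1358·3990·(T − 78.45) = 541.84(T − 78.45)
744.03 T = 42508 − 18094 = 24414
T ≈ 32.81 °C — above 0 °C, consistent with complete melting.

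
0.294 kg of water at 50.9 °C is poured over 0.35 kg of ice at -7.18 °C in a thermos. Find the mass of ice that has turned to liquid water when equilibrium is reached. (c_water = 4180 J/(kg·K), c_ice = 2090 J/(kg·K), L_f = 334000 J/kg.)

Water can give up m c ΔT = 0.294×4180×50.9 = 62552 J before reaching 0 °C.
Of that, 0.35×2090×7.18 = 5252.2 J goes to bring the ice to 0 °C, leaving 57300 J.
Melting all 0.35 kg of ice would need 0.35×334000 = 116900 J.
That's not enough to melt it all — equilibrium is at 0 °C with ice remaining.
m_melt = 57300 / L_f = 0.1716 kg.

m_melted ≈ 0.172 kg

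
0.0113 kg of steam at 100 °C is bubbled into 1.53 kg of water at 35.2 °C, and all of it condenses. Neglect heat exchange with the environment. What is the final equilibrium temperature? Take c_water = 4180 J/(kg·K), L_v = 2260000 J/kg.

Setting the total heat transfer to zero:
latent heat released on condensation: 0.0113·2260000 = 25538
  condensed water 100 °C→T: 47.23(T − 100)
  water warms: 1.53·4180·(T − 35.2) = 6395.4(T − 35.2)
6442.6 T = 25538 + 4723.4 + 225118 = 255379
T ≈ 39.64 °C (< 100 °C, so full condensation is consistent).

T_f ≈ 39.6 °C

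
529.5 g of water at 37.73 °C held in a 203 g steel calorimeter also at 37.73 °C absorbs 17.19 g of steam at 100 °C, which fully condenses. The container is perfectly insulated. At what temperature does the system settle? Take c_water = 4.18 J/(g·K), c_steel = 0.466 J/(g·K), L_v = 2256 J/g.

T_f ≈ 55.9 °C

Heat gained plus heat lost sum to zero:
latent heat released on condensation: 17.19×2256 = 38781; condensate cools 100→T: 17.19×4.18×(T − 100) = 71.85(T − 100); water warms: 529.5×4.18×(T − 37.73) = 2213.3(T − 37.73); steel cup: 203×0.466×(T − 37.73) = 94.6(T − 37.73)
2379.8 T = 38781 + 7185.4 + 87077 = 133043
T ≈ 55.91 °C — below 100 °C, confirming all the steam condensed.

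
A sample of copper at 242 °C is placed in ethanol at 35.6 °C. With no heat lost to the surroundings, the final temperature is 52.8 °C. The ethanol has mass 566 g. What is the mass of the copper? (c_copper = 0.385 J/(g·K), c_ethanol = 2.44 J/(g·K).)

|Q_copper| = |Q_ethanol|:
m·0.385·(242 − 52.8) = 566·2.44·(52.8 − 35.6)
72.84 m = 23754  ⇒  m ≈ 326.1 g

m ≈ 326 g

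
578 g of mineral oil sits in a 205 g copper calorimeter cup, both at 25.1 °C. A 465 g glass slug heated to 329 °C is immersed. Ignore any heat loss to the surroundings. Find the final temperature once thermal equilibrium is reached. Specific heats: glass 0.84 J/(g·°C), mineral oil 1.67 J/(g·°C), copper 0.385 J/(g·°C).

T_f ≈ 107.8 °C

Energy conservation, ΣQ = 0:
465×0.84×(T − 329) + 578×1.67×(T − 25.1) + 205×0.385×(T − 25.1) = 0
390.6(T − 329) + 965.26(T − 25.1) + 78.92(T − 25.1) = 0
(390.6 + 965.26 + 78.92) T = 390.6×329 + 965.26×25.1 + 78.92×25.1
T = 154716 / 1434.8 = 108 °C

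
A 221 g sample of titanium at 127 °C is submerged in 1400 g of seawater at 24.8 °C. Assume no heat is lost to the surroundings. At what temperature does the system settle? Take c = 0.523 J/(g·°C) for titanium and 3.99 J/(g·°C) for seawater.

T_f ≈ 26.9 °C

Heat gained plus heat lost sum to zero:
221*0.523*(T − 127) + 1400*3.99*(T − 24.8) = 0
115.58(T − 127) + 5586(T − 24.8) = 0
5701.6 T = 153212
T ≈ 26.87 °C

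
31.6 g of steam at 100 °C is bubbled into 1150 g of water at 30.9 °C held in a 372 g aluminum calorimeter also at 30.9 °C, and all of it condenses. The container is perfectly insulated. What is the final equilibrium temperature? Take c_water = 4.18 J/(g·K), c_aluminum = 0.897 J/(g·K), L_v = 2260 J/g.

T_f ≈ 46.2 °C

Setting the total heat transfer to zero:
steam→water at 100 °C releases m L_v = 31.6×2260 = 71416
  condensate cools 100→T: 31.6×4.18×(T − 100) = 132.09(T − 100)
  water warms: 1150×4.18×(T − 30.9) = 4807(T − 30.9)
  aluminum cup: 372×0.897×(T − 30.9) = 333.68(T − 30.9)
5272.8 T = 71416 + 13209 + 158847 = 243472
T ≈ 46.18 °C, under the boiling point, so the assumption holds.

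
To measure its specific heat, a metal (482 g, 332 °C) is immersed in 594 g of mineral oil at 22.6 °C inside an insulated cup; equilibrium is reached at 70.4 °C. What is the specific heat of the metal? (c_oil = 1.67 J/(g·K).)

c ≈ 0.376 J/(g·K)

m_s c (T_s − T_f) = m_oil c_oil (T_f − T_0):
482·c·(332 − 70.4) = 594·1.67·(70.4 − 22.6)
126091 c = 47417  ⇒  c ≈ 0.3761 J/(g·K)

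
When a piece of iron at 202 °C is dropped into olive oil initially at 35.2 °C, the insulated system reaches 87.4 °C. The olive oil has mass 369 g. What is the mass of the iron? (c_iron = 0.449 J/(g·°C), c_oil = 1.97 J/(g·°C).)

m ≈ 737 g

|Q_iron| = |Q_oil|:
m·0.449·(202 − 87.4) = 369·1.97·(87.4 − 35.2)
51.46 m = 37946  ⇒  m ≈ 737.4 g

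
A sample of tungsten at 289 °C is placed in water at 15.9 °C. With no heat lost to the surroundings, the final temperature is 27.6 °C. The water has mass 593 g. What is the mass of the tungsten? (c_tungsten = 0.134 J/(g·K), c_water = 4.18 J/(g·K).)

m ≈ 828 g

Energy conservation, ΣQ = 0:
m×0.134×(27.6 − 289) + 593×4.18×(27.6 − 15.9) = 0
-35.03 m = -29001
m = -29001/-35.03 ≈ 828 g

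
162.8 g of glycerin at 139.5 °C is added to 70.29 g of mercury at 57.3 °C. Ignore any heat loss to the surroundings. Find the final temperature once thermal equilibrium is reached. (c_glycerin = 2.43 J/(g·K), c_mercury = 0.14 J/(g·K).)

T_f ≈ 137.5 °C

Heat gained plus heat lost sum to zero:
162.8*2.43*(T − 139.5) + 70.29*0.14*(T − 57.3) = 0
405.44 T = 55751
T = 55751 / 405.44 = 138 °C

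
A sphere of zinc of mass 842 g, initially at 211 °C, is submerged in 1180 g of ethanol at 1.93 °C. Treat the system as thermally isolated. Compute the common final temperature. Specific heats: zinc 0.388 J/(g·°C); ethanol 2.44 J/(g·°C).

Setting the total heat transfer to zero:
842*0.388*(T − 211) + 1180*2.44*(T − 1.93) = 0
326.7(T − 211) + 2879.2(T − 1.93) = 0
(326.7 + 2879.2) T = 326.7*211 + 2879.2*1.93
T = 74490 / 3205.9 = 23.2 °C

T_f ≈ 23.2 °C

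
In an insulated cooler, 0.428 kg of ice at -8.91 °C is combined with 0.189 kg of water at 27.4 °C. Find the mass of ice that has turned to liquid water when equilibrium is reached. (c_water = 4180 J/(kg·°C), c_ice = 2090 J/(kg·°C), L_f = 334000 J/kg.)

m_melted ≈ 0.0409 kg

Water can give up m c ΔT = 0.189×4180×27.4 = 21647 J before reaching 0 °C.
Of that, 0.428×2090×8.91 = 7970.2 J goes to bring the ice to 0 °C, leaving 13676 J.
To melt every bit of ice: 0.428×334000 = 142952 J.
13676 J < 142952 J, so only part of the ice melts and the system sits at 0 °C.
m_melt = 13676 / L_f = 0.04095 kg.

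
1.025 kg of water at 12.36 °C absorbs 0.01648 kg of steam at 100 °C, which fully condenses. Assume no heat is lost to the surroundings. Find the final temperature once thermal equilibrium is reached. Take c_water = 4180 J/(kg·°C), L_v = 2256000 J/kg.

Energy conservation, ΣQ = 0:
steam→water at 100 °C releases m L_v = 0.01648·2256000 = 37179
  condensed water 100 °C→T: 68.89(T − 100)
  original water: 4284.5(T − 12.36)
4353.4 T = 37179 + 6888.6 + 52956 = 97024
T ≈ 22.29 °C, under the boiling point, so the assumption holds.

T_f ≈ 22.3 °C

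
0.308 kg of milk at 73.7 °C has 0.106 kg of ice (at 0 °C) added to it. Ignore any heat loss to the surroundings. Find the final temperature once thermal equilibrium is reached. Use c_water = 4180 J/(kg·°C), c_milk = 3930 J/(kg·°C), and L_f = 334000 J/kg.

T_f ≈ 32.5 °C

Conservation of energy gives ΣQ = 0:
melt ice: 0.106·334000 = 35404
  warm the meltwater: 443.08 T
  milk: 1210.4(T − 73.7)
1653.5 T = 89209 − 35404 = 53805
T ≈ 32.54 °C — above 0 °C, consistent with complete melting.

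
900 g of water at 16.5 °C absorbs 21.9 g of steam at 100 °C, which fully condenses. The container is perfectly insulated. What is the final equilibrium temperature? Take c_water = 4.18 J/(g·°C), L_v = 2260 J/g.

T_f ≈ 31.3 °C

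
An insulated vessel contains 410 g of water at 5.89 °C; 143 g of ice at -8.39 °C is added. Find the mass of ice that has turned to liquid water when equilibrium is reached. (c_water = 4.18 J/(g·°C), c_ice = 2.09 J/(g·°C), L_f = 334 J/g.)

Heat available from the water dropping to 0 °C: 410×4.18×5.89 = 10094 J.
Of that, 143×2.09×8.39 = 2507.5 J goes to bring the ice to 0 °C, leaving 7586.8 J.
Melting all 143 g of ice would need 143×334 = 47762 J.
Since 7586.8 < 47762 J, not all the ice melts; equilibrium is at 0 °C.
Mass melted = 7586.8/334 ≈ 22.71 g.

m_melted ≈ 22.7 g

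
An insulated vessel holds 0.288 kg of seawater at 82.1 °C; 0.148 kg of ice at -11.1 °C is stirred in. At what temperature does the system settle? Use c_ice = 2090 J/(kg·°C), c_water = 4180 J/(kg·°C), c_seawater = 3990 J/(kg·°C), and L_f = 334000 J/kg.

T_f ≈ 23.5 °C

Conservation of energy gives ΣQ = 0:
warm ice to 0 °C: 0.148×2090×(0 − (-11.1)) = 3433.5; melt ice: 0.148×334000 = 49432; meltwater 0→T: 0.148×4180×T = 618.64 T; seawater cools: 0.288×3990×(T − 82.1) = 1149.1(T − 82.1)
1767.8 T = 94343 − 52865 = 41477
T ≈ 23.46 °C (positive, so assuming full melt was valid).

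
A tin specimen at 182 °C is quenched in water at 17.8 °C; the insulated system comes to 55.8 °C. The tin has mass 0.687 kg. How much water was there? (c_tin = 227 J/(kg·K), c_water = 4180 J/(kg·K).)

Taking heat into each body as positive, Σ m c ΔT = 0:
0.687·227·(55.8 − 182) + m·4180·(55.8 − 17.8) = 0
158840 m = 19681
m = 19681/158840 ≈ 0.1239 kg

m ≈ 0.124 kg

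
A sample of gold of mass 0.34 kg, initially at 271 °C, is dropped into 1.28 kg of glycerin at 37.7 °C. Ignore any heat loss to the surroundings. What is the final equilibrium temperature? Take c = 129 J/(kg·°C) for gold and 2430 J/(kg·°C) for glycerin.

T_f ≈ 40.9 °C

|Q_gold| = |Q_glycerin|:
0.34×129×(271 − T) = 1.28×2430×(T − 37.7)
43.86(271 − T) = 3110.4(T − 37.7)
3154.3 T = 129148  ⇒  T ≈ 40.94 °C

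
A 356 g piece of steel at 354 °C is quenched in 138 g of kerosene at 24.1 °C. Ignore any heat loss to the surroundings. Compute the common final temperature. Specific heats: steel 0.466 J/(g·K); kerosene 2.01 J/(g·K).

T_f ≈ 147.6 °C

Heat gained plus heat lost sum to zero:
356×0.466×(T − 354) + 138×2.01×(T − 24.1) = 0
(165.9 + 277.38) T = 165.9×354 + 277.38×24.1
T = 65412 / 443.28 = 148 °C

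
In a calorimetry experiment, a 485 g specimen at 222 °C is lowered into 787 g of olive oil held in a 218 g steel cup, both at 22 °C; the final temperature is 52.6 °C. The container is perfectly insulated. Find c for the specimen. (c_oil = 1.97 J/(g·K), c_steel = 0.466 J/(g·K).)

Energy conservation, ΣQ = 0:
485×c×(52.6 − 222) + 787×1.97×(52.6 − 22) + 218×0.466×(52.6 − 22) = 0
-82159 c = -50551
c = -50551/-82159 ≈ 0.6153 J/(g·K)

c ≈ 0.615 J/(g·K)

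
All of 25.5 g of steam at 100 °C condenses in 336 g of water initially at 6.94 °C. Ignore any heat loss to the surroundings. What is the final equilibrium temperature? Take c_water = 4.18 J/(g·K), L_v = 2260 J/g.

T_f ≈ 51.6 °C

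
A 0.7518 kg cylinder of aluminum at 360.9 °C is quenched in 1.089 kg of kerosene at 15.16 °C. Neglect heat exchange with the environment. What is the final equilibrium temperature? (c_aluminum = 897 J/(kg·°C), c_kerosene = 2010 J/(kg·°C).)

Heat lost by the aluminum equals heat gained by the kerosene:
0.7518·897·(360.9 − T) = 1.089·2010·(T − 15.16)
674.36(360.9 − T) = 2188.9(T − 15.16)
2863.3 T = 276562  ⇒  T ≈ 96.59 °C

T_f ≈ 96.6 °C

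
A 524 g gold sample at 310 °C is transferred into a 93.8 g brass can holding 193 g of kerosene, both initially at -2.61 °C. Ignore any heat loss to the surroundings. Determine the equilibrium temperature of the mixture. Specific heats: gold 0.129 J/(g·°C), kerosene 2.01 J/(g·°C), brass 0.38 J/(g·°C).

T_f ≈ 40.4 °C

Taking heat into each body as positive, Σ m c ΔT = 0:
524*0.129*(T − 310) + 193*2.01*(T − (-2.61)) + 93.8*0.38*(T − (-2.61)) = 0
67.6(T − 310) + 387.93(T − (-2.61)) + 35.64(T − (-2.61)) = 0
(67.6 + 387.93 + 35.64) T = 67.6*310 + 387.93*(-2.61) + 35.64*(-2.61)
T ≈ 40.41 °C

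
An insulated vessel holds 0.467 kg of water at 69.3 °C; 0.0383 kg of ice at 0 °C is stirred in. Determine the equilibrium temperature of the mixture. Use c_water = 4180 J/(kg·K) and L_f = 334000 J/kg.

Heat gained plus heat lost sum to zero:
melt ice: 0.0383·334000 = 12792
  meltwater 0→T: 0.0383·4180·T = 160.09 T
  water cools: 0.467·4180·(T − 69.3) = 1952.1(T − 69.3)
2112.2 T = 135278 − 12792 = 122486
T ≈ 57.99 °C. Since T > 0 °C, the all-ice-melts assumption holds.

T_f ≈ 58.0 °C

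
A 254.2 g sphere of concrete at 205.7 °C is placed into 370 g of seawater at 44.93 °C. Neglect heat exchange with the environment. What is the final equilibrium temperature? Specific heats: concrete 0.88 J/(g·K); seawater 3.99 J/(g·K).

T_f ≈ 66.1 °C

Heat lost by the concrete equals heat gained by the seawater:
254.2×0.88×(205.7 − T) = 370×3.99×(T − 44.93)
223.7(205.7 − T) = 1476.3(T − 44.93)
1700 T = 112344  ⇒  T ≈ 66.09 °C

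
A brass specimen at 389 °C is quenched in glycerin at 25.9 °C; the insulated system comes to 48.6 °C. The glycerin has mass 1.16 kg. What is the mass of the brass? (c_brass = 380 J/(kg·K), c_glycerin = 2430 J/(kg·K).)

Heat lost by the brass = heat gained by the glycerin:
m·380·(389 − 48.6) = 1.16·2430·(48.6 − 25.9)
129352 m = 63987  ⇒  m ≈ 0.4947 kg

m ≈ 0.495 kg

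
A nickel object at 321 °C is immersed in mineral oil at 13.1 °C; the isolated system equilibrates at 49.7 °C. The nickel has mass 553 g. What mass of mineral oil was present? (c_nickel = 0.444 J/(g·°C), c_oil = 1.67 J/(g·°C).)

m ≈ 1090 g

Taking heat into each body as positive, Σ m c ΔT = 0:
553·0.444·(49.7 − 321) + m·1.67·(49.7 − 13.1) = 0
61.12 m = 66613
m = 66613/61.12 ≈ 1090 g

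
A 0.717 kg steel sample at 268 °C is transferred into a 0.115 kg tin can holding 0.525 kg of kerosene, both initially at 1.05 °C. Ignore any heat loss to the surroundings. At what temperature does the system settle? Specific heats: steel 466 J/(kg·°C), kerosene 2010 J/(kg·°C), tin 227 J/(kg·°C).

T_f ≈ 64.1 °C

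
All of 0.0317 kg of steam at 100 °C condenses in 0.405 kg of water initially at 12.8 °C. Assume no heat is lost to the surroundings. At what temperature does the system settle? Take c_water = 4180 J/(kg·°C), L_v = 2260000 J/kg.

T_f ≈ 58.4 °C

Sum of m c ΔT and latent-heat terms is zero:
condense steam: −0.0317×2260000 = −71642
  condensed water 100 °C→T: 132.51(T − 100)
  water warms: 0.405×4180×(T − 12.8) = 1692.9(T − 12.8)
1825.4 T = 71642 + 13251 + 21669 = 106562
T ≈ 58.38 °C (< 100 °C, so full condensation is consistent).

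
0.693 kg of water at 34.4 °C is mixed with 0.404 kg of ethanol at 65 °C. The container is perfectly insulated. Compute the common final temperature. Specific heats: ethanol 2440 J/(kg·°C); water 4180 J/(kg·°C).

Set heat shed by the hot body equal to heat absorbed by the cold body:
0.404·2440·(65 − T) = 0.693·4180·(T − 34.4)
985.76(65 − T) = 2896.7(T − 34.4)
3882.5 T = 163722  ⇒  T ≈ 42.17 °C

T_f ≈ 42.2 °C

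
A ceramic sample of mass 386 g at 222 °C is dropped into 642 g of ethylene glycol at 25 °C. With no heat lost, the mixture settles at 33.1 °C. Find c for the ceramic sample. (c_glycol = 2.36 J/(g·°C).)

m_s c (T_s − T_f) = m_glycol c_glycol (T_f − T_0):
386×c×(222 − 33.1) = 642×2.36×(33.1 − 25)
72915 c = 12272  ⇒  c ≈ 0.1683 J/(g·°C)

c ≈ 0.168 J/(g·°C)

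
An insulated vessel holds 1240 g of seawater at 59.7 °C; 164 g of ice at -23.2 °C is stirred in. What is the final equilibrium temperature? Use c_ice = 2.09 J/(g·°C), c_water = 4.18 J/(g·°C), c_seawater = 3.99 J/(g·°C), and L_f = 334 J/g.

Sum of m c ΔT and latent-heat terms is zero:
warm ice to 0 °C: 164·2.09·(0 − (-23.2)) = 7952
  fusion: m_ice L_f = 164·334 = 54776
  warm the meltwater: 685.52 T
  seawater: 4947.6(T − 59.7)
5633.1 T = 295372 − 62728 = 232644
T ≈ 41.30 °C (positive, so assuming full melt was valid).

T_f ≈ 41.3 °C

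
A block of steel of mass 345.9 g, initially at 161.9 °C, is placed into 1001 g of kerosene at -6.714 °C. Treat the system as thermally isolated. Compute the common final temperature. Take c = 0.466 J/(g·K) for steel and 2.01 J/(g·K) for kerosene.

Let T be the final temperature. ΣQ_i = 0:
345.9×0.466×(T − 161.9) + 1001×2.01×(T − (-6.714)) = 0
161.19(T − 161.9) + 2012(T − (-6.714)) = 0
(161.19 + 2012) T = 161.19×161.9 + 2012×(-6.714)
T = 12588/2173.2 ≈ 5.79 °C

T_f ≈ 5.8 °C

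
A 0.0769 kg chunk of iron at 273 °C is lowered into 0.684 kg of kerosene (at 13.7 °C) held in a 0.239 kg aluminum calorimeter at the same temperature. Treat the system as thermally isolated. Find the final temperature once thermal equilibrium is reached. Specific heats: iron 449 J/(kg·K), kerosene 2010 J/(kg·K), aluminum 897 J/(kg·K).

T_f ≈ 19.2 °C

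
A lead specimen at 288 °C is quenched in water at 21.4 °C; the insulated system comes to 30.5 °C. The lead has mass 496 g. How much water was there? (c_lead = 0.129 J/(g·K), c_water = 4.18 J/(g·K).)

Setting the total heat transfer to zero:
496·0.129·(30.5 − 288) + m·4.18·(30.5 − 21.4) = 0
38.04 m = 16476
m = 16476/38.04 ≈ 433.1 g

m ≈ 433 g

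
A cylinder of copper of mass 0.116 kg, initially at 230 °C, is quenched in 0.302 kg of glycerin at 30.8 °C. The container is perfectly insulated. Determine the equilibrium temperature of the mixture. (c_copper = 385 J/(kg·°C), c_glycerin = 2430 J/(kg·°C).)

T_f ≈ 42.2 °C

Setting the total heat transfer to zero:
0.116·385·(T − 230) + 0.302·2430·(T − 30.8) = 0
44.66(T − 230) + 733.86(T − 30.8) = 0
(44.66 + 733.86) T = 44.66·230 + 733.86·30.8
T = 32875 / 778.52 = 42.2 °C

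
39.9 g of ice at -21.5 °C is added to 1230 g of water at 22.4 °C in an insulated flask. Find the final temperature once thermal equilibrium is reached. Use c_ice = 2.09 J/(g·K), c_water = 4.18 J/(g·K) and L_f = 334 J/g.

Conservation of energy gives ΣQ = 0:
ice -21.5→0 °C: 39.9×2.09×21.5 = 1792.9
  fusion: m_ice L_f = 39.9×334 = 13327
  meltwater 0→T: 39.9×4.18×T = 166.78 T
  water cools: 1230×4.18×(T − 22.4) = 5141.4(T − 22.4)
5308.2 T = 115167 − 15120 = 100048
T ≈ 18.85 °C (positive, so assuming full melt was valid).

T_f ≈ 18.8 °C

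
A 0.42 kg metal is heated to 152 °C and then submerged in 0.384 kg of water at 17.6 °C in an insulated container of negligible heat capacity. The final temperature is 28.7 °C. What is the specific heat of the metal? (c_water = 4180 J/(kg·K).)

c ≈ 344 J/(kg·K)

m_s c (T_s − T_f) = m_water c_water (T_f − T_0):
0.42·c·(152 − 28.7) = 0.384·4180·(28.7 − 17.6)
51.79 c = 17817  ⇒  c ≈ 344 J/(kg·K)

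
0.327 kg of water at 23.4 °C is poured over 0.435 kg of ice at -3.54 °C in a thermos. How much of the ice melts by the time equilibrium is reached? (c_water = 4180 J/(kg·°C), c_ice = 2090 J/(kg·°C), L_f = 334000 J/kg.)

m_melted ≈ 0.0861 kg

Heat available from the water dropping to 0 °C: 0.327·4180·23.4 = 31985 J.
Of that, 0.435·2090·3.54 = 3218.4 J goes to bring the ice to 0 °C, leaving 28766 J.
Fully melting the ice requires m_ice L_f = 0.435·334000 = 145290 J.
Since 28766 < 145290 J, not all the ice melts; equilibrium is at 0 °C.
Mass melted = 28766/334000 ≈ 0.08613 kg.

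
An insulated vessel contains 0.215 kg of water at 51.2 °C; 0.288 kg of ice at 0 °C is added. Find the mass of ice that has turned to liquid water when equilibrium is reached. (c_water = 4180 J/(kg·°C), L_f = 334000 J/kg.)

Water can give up m c ΔT = 0.215×4180×51.2 = 46013 J before reaching 0 °C.
Melting all 0.288 kg of ice would need 0.288×334000 = 96192 J.
Since 46013 < 96192 J, not all the ice melts; equilibrium is at 0 °C.
m_melt = 46013 / L_f = 0.1378 kg.

m_melted ≈ 0.138 kg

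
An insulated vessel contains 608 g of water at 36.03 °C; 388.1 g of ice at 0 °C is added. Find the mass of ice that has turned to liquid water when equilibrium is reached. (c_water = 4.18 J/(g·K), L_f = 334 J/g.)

m_melted ≈ 274 g

Water can give up m c ΔT = 608×4.18×36.03 = 91568 J before reaching 0 °C.
Melting all 388.1 g of ice would need 388.1×334 = 129625 J.
Since 91568 < 129625 J, not all the ice melts; equilibrium is at 0 °C.
m_melted×334 = 91568  ⇒  m_melted ≈ 274.2 g.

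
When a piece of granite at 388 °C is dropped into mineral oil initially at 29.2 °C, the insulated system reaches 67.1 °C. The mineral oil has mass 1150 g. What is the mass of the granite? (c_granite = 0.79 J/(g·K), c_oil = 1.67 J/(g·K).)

m ≈ 287 g

Heat gained plus heat lost sum to zero:
m×0.79×(67.1 − 388) + 1150×1.67×(67.1 − 29.2) = 0
-253.51 m = -72787
m = -72787/-253.51 ≈ 287.1 g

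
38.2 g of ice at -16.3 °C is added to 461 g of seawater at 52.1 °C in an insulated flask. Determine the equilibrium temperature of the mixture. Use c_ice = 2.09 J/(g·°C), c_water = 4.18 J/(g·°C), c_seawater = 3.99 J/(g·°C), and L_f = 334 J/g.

T_f ≈ 40.9 °C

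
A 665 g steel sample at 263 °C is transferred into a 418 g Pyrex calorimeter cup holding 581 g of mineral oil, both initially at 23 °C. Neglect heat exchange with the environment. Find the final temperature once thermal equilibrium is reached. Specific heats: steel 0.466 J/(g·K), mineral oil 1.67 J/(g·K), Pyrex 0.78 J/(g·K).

Heat gained plus heat lost sum to zero:
665*0.466*(T − 263) + 581*1.67*(T − 23) + 418*0.78*(T − 23) = 0
(309.89 + 970.27 + 326.04) T = 309.89*263 + 970.27*23 + 326.04*23
T ≈ 69.30 °C

T_f ≈ 69.3 °C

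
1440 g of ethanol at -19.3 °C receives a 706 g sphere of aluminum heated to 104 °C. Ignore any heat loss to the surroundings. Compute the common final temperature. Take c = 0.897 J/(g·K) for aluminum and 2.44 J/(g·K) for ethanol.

T_f ≈ -0.5 °C

|Q_aluminum| = |Q_ethanol|:
706*0.897*(104 − T) = 1440*2.44*(T − (-19.3))
633.28(104 − T) = 3513.6(T − (-19.3))
4146.9 T = -1951.2  ⇒  T ≈ -0.47 °C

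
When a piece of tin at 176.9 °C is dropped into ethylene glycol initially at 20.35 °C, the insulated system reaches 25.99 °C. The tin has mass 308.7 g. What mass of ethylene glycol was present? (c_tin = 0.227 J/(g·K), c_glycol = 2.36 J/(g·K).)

m ≈ 794 g

Heat gained plus heat lost sum to zero:
308.7×0.227×(25.99 − 176.9) + m×2.36×(25.99 − 20.35) = 0
13.31 m = 10575
m = 10575/13.31 ≈ 794.5 g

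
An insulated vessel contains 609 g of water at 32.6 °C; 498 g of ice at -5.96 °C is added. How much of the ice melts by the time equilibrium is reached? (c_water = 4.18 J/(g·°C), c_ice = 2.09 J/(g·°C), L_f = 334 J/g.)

m_melted ≈ 230 g

Cooling the water to 0 °C releases 609×4.18×32.6 = 82987 J.
Of that, 498×2.09×5.96 = 6203.3 J goes to bring the ice to 0 °C, leaving 76784 J.
Melting all 498 g of ice would need 498×334 = 166332 J.
76784 J < 166332 J, so only part of the ice melts and the system sits at 0 °C.
m_melted×334 = 76784  ⇒  m_melted ≈ 229.9 g.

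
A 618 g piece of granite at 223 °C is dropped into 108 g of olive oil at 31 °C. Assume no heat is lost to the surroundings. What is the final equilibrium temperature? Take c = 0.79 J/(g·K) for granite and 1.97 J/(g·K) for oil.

T_f = Σ m_i c_i T_i / Σ m_i c_i:
T_f = (488.22·223 + 212.76·31) / (488.22 + 212.76)
    = 115469 / 700.98 ≈ 164.72 °C

T_f ≈ 164.7 °C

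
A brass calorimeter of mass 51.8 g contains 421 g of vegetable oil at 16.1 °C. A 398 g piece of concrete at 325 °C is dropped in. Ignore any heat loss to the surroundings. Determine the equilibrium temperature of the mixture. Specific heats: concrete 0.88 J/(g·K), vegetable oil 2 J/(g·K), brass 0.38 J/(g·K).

Energy conservation, ΣQ = 0:
398×0.88×(T − 325) + 421×2×(T − 16.1) + 51.8×0.38×(T − 16.1) = 0
350.24(T − 325) + 842(T − 16.1) + 19.68(T − 16.1) = 0
(350.24 + 842 + 19.68) T = 350.24×325 + 842×16.1 + 19.68×16.1
T = 127701/1211.9 ≈ 105.37 °C

T_f ≈ 105.4 °C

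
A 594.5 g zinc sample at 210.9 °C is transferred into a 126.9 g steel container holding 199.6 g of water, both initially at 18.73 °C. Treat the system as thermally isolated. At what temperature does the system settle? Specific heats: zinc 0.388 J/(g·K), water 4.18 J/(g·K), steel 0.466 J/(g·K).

Taking heat into each body as positive, Σ m c ΔT = 0:
594.5*0.388*(T − 210.9) + 199.6*4.18*(T − 18.73) + 126.9*0.466*(T − 18.73) = 0
(230.67 + 834.33 + 59.14) T = 230.67*210.9 + 834.33*18.73 + 59.14*18.73
T = 65382/1124.1 ≈ 58.16 °C

T_f ≈ 58.2 °C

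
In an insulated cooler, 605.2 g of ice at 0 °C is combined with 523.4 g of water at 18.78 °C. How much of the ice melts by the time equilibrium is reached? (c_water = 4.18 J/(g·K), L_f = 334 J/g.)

Heat available from the water dropping to 0 °C: 523.4·4.18·18.78 = 41087 J.
To melt every bit of ice: 605.2·334 = 202137 J.
Since 41087 < 202137 J, not all the ice melts; equilibrium is at 0 °C.
m_melt = 41087 / L_f = 123 g.

m_melted ≈ 123 g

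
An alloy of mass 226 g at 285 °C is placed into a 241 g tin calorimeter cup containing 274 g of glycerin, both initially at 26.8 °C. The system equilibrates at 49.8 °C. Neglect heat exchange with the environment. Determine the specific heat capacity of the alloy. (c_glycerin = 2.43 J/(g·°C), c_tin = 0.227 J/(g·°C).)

c ≈ 0.312 J/(g·°C)

Let T be the final temperature. ΣQ_i = 0:
226×c×(49.8 − 285) + 274×2.43×(49.8 − 26.8) + 241×0.227×(49.8 − 26.8) = 0
-53155 c = -16572
c = -16572/-53155 ≈ 0.3118 J/(g·°C)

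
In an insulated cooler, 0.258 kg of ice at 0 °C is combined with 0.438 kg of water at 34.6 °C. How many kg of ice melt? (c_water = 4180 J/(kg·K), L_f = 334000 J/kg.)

m_melted ≈ 0.19 kg

Heat available from the water dropping to 0 °C: 0.438×4180×34.6 = 63347 J.
To melt every bit of ice: 0.258×334000 = 86172 J.
63347 J < 86172 J, so only part of the ice melts and the system sits at 0 °C.
Mass melted = 63347/334000 ≈ 0.1897 kg.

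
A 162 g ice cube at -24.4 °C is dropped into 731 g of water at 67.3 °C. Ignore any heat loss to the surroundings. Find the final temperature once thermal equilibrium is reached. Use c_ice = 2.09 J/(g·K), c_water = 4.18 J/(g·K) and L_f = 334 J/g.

T_f ≈ 38.4 °C

Setting the total heat transfer to zero:
warm ice to 0 °C: 162×2.09×(0 − (-24.4)) = 8261.4
  latent heat to melt: 162×334 = 54108
  meltwater 0→T: 162×4.18×T = 677.16 T
  water: 3055.6(T − 67.3)
3732.7 T = 205641 − 62369 = 143271
T ≈ 38.38 °C. Since T > 0 °C, the all-ice-melts assumption holds.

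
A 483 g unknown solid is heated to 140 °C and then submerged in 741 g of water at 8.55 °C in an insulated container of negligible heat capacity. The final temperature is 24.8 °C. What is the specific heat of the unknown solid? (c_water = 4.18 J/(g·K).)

Heat lost by the unknown solid = heat gained by the water:
483·c·(140 − 24.8) = 741·4.18·(24.8 − 8.55)
55642 c = 50332  ⇒  c ≈ 0.9046 J/(g·K)

c ≈ 0.905 J/(g·K)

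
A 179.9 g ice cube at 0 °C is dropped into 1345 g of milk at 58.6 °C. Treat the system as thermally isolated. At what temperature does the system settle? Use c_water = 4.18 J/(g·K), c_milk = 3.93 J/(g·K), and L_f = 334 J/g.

T_f ≈ 41.3 °C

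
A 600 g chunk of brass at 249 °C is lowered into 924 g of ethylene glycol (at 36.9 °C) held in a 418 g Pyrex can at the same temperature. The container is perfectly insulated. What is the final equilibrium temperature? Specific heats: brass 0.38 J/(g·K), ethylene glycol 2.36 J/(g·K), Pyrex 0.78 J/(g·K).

T_f ≈ 54.6 °C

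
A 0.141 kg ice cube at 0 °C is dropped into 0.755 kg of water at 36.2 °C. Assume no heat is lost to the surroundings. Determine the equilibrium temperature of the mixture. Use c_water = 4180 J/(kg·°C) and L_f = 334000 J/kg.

Net heat exchanged in the isolated system is zero:
fusion: m_ice L_f = 0.141·334000 = 47094; warm the meltwater: 589.38 T; water cools: 0.755·4180·(T − 36.2) = 3155.9(T − 36.2)
3745.3 T = 114244 − 47094 = 67150
T ≈ 17.93 °C (positive, so assuming full melt was valid).

T_f ≈ 17.9 °C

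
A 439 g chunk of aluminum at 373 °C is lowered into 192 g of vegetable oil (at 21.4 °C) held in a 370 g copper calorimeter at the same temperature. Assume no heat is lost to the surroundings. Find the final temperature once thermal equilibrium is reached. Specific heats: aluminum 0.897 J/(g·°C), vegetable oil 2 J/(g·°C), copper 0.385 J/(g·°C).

T_f ≈ 171.9 °C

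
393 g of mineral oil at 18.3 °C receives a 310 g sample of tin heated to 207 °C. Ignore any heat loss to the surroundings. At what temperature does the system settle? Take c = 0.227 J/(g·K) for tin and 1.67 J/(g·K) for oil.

Set heat shed by the hot body equal to heat absorbed by the cold body:
310*0.227*(207 − T) = 393*1.67*(T − 18.3)
70.37(207 − T) = 656.31(T − 18.3)
726.68 T = 26577  ⇒  T ≈ 36.57 °C

T_f ≈ 36.6 °C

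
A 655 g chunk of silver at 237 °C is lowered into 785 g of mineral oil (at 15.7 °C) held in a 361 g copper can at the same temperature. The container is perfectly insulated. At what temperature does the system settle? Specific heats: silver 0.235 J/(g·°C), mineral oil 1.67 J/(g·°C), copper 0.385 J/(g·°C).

T_f ≈ 36.9 °C

Conservation of energy gives ΣQ = 0:
655*0.235*(T − 237) + 785*1.67*(T − 15.7) + 361*0.385*(T − 15.7) = 0
153.92(T − 237) + 1311(T − 15.7) + 138.99(T − 15.7) = 0
1603.9 T = 59244
T = 59244 / 1603.9 = 36.9 °C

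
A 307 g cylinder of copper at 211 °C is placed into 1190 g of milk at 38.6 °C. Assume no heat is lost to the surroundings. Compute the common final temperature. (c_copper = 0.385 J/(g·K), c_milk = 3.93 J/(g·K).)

T_f ≈ 42.8 °C

Setting the total heat transfer to zero:
307×0.385×(T − 211) + 1190×3.93×(T − 38.6) = 0
118.2(T − 211) + 4676.7(T − 38.6) = 0
(118.2 + 4676.7) T = 118.2×211 + 4676.7×38.6
T = 205460 / 4794.9 = 42.8 °C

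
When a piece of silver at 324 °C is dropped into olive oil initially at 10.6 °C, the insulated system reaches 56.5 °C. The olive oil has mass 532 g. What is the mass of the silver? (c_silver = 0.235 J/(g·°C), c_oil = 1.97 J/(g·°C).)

m ≈ 765 g

Taking heat into each body as positive, Σ m c ΔT = 0:
m×0.235×(56.5 − 324) + 532×1.97×(56.5 − 10.6) = 0
-62.86 m = -48105
m = -48105/-62.86 ≈ 765.2 g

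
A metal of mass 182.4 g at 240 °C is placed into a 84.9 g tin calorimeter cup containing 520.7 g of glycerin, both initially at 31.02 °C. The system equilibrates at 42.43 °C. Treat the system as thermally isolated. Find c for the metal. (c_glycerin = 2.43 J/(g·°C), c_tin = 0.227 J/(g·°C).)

c ≈ 0.407 J/(g·°C)

Heat gained plus heat lost sum to zero:
182.4·c·(42.43 − 240) + 520.7·2.43·(42.43 − 31.02) + 84.9·0.227·(42.43 − 31.02) = 0
-36037 c = -14657
c = -14657/-36037 ≈ 0.4067 J/(g·°C)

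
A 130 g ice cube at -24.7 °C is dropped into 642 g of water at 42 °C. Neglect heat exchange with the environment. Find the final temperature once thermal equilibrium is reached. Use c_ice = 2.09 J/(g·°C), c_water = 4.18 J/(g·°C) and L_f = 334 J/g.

T_f ≈ 19.4 °C

Setting the total heat transfer to zero:
ice -24.7→0 °C: 130×2.09×24.7 = 6711
  melt ice: 130×334 = 43420
  warm the meltwater: 543.4 T
  water: 2683.6(T − 42)
3227 T = 112710 − 50131 = 62579
T ≈ 19.39 °C. Since T > 0 °C, the all-ice-melts assumption holds.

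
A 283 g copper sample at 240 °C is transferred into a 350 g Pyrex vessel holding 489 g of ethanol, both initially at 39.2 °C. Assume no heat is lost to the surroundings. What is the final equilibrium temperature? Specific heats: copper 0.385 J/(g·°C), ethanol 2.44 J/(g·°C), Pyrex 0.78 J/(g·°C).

T_f ≈ 53.1 °C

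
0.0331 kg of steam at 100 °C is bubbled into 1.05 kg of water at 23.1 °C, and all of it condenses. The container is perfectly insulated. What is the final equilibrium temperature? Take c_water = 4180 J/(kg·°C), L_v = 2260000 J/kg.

Sum of m c ΔT and latent-heat terms is zero:
condense steam: −0.0331×2260000 = −74806
  condensed water 100 °C→T: 138.36(T − 100)
  original water: 4389(T − 23.1)
4527.4 T = 74806 + 13836 + 101386 = 190028
T ≈ 41.97 °C, under the boiling point, so the assumption holds.

T_f ≈ 42.0 °C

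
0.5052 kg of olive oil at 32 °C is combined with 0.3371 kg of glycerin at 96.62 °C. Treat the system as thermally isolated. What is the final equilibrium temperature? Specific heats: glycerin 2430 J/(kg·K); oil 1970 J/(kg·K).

With ΣQ=0 the equilibrium temperature is the m·c-weighted mean:
T_f = (819.15×96.62 + 995.24×32) / (819.15 + 995.24)
    = 110994 / 1814.4 ≈ 61.17 °C

T_f ≈ 61.2 °C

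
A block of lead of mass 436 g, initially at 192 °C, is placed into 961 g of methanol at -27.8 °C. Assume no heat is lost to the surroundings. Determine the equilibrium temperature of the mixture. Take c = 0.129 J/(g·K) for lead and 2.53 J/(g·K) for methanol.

T_f ≈ -22.8 °C

Heat lost by the lead equals heat gained by the methanol:
436×0.129×(192 − T) = 961×2.53×(T − (-27.8))
56.24(192 − T) = 2431.3(T − (-27.8))
2487.6 T = -56792  ⇒  T ≈ -22.83 °C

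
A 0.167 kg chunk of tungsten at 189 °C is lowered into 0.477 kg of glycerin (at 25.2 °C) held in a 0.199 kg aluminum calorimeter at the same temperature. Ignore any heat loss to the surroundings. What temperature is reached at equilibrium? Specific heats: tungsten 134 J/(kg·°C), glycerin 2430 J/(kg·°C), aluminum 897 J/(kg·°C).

Energy conservation, ΣQ = 0:
0.167·134·(T − 189) + 0.477·2430·(T − 25.2) + 0.199·897·(T − 25.2) = 0
(22.38 + 1159.1 + 178.5) T = 22.38·189 + 1159.1·25.2 + 178.5·25.2
T = 37937/1360 ≈ 27.90 °C

T_f ≈ 27.9 °C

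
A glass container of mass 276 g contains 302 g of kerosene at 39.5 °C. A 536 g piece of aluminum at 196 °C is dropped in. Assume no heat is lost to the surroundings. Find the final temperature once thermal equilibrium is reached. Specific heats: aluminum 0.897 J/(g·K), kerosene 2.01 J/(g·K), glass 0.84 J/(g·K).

Heat gained plus heat lost sum to zero:
536*0.897*(T − 196) + 302*2.01*(T − 39.5) + 276*0.84*(T − 39.5) = 0
1319.7 T = 127370
T ≈ 96.52 °C

T_f ≈ 96.5 °C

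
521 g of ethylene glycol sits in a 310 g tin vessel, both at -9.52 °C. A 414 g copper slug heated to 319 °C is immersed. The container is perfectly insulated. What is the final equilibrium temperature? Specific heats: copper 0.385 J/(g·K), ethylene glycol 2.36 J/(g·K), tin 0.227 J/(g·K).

T_f ≈ 26.4 °C

With ΣQ=0 the equilibrium temperature is the m·c-weighted mean:
T_f = (159.39×319 + 1229.6×(-9.52) + 70.37×(-9.52)) / (159.39 + 1229.6 + 70.37)
    = 38470 / 1459.3 ≈ 26.36 °C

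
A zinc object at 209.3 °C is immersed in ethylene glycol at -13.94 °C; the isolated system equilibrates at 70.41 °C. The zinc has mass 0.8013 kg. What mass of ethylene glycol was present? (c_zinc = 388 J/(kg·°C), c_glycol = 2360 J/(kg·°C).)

m ≈ 0.217 kg

Heat gained plus heat lost sum to zero:
0.8013×388×(70.41 − 209.3) + m×2360×(70.41 − (-13.94)) = 0
199066 m = 43182
m = 43182/199066 ≈ 0.2169 kg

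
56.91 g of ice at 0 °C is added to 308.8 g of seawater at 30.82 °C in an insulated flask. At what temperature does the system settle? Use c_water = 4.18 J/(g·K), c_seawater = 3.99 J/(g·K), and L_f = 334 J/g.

T_f ≈ 12.9 °C

Sum of m c ΔT and latent-heat terms is zero:
latent heat to melt: 56.91×334 = 19008
  meltwater 0→T: 56.91×4.18×T = 237.88 T
  seawater: 1232.1(T − 30.82)
1470 T = 37974 − 19008 = 18966
T ≈ 12.90 °C (positive, so assuming full melt was valid).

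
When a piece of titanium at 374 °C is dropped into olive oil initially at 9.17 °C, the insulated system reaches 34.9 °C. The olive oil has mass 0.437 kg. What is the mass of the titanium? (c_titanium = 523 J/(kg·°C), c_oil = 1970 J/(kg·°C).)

Let T be the final temperature. ΣQ_i = 0:
m×523×(34.9 − 374) + 0.437×1970×(34.9 − 9.17) = 0
-177349 m = -22151
m = -22151/-177349 ≈ 0.1249 kg

m ≈ 0.125 kg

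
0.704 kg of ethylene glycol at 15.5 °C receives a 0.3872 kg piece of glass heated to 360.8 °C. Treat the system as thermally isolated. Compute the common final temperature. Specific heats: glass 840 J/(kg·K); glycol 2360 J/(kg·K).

T_f ≈ 72.0 °C

Conservation of energy gives ΣQ = 0:
0.3872·840·(T − 360.8) + 0.704·2360·(T − 15.5) = 0
1986.7 T = 143102
T = 143102/1986.7 ≈ 72.03 °C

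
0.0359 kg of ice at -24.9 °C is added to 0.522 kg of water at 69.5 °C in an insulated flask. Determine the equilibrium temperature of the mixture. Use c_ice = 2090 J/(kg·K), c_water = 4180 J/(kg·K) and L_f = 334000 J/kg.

T_f ≈ 59.1 °C

Heat gained plus heat lost sum to zero:
ice -24.9→0 °C: 0.0359·2090·24.9 = 1868.3
  latent heat to melt: 0.0359·334000 = 11991
  warm the meltwater: 150.06 T
  water cools: 0.522·4180·(T − 69.5) = 2182(T − 69.5)
2332 T = 151646 − 13859 = 137787
T ≈ 59.08 °C (positive, so assuming full melt was valid).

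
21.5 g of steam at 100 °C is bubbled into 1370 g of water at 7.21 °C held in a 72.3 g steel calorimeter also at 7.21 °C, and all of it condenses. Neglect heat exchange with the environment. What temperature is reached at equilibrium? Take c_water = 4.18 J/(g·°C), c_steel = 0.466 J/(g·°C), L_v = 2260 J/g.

Let T be the final temperature. ΣQ_i = 0:
steam→water at 100 °C releases m L_v = 21.5×2260 = 48590
  condensed water 100 °C→T: 89.87(T − 100)
  original water: 5726.6(T − 7.21)
  cup: 33.69(T − 7.21)
5850.2 T = 48590 + 8987 + 41532 = 99109
T ≈ 16.94 °C, under the boiling point, so the assumption holds.

T_f ≈ 16.9 °C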